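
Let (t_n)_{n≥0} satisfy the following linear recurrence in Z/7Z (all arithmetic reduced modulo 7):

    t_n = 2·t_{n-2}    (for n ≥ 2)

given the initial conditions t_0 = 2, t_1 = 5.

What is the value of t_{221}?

6

t_2 = 0·5 + 2·2 = 4
t_3 = 0·4 + 2·5 = 3
t_4 = 0·3 + 2·4 = 1
t_5 = 0·1 + 2·3 = 6
t_6 = 0·6 + 2·1 = 2
t_7 = 0·2 + 2·6 = 5
(t_6, t_7) = (2, 5) = (t_0, t_1), so the sequence has period 6.
221 ≡ 5 (mod 6), hence t_221 = t_5 = 6.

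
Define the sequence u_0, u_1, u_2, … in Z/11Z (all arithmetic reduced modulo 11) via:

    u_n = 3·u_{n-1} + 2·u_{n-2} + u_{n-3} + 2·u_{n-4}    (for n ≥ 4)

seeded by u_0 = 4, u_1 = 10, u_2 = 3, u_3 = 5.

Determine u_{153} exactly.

u_4 = 3·5 + 2·3 + 1·10 + 2·4 = 6
u_5 = 3·6 + 2·5 + 1·3 + 2·10 = 7
u_6 = 3·7 + 2·6 + 1·5 + 2·3 = 0
u_7 = 3·0 + 2·7 + 1·6 + 2·5 = 8
u_8 = 3·8 + 2·0 + 1·7 + 2·6 = 10
u_9 = 3·10 + 2·8 + 1·0 + 2·7 = 5
u_10 = 3·5 + 2·10 + 1·8 + 2·0 = 10
u_11 = 3·10 + 2·5 + 1·10 + 2·8 = 0
u_12 = 3·0 + 2·10 + 1·5 + 2·10 = 1
u_13 = 3·1 + 2·0 + 1·10 + 2·5 = 1
u_14 = 3·1 + 2·1 + 1·0 + 2·10 = 3
u_15 = 3·3 + 2·1 + 1·1 + 2·0 = 1
u_16 = 3·1 + 2·3 + 1·1 + 2·1 = 1
u_17 = 3·1 + 2·1 + 1·3 + 2·1 = 10
u_18 = 3·10 + 2·1 + 1·1 + 2·3 = 6
u_19 = 3·6 + 2·10 + 1·1 + 2·1 = 8
u_20 = 3·8 + 2·6 + 1·10 + 2·1 = 4
u_21 = 3·4 + 2·8 + 1·6 + 2·10 = 10
u_22 = 3·10 + 2·4 + 1·8 + 2·6 = 3
u_23 = 3·3 + 2·10 + 1·4 + 2·8 = 5
(u_20, u_21, u_22, u_23) = (4, 10, 3, 5) = (u_0, u_1, u_2, u_3), so the sequence has period 20.
153 ≡ 13 (mod 20), hence u_153 = u_13 = 1.

1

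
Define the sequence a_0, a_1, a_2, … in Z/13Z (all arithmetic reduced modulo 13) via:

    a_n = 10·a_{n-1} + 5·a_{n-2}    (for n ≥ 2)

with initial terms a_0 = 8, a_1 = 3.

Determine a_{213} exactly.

a_2 = 10·3 + 5·8 = 5
a_3 = 10·5 + 5·3 = 0
a_4 = 10·0 + 5·5 = 12
a_5 = 10·12 + 5·0 = 3
a_6 = 10·3 + 5·12 = 12
a_7 = 10·12 + 5·3 = 5
a_8 = 10·5 + 5·12 = 6
a_9 = 10·6 + 5·5 = 7
a_10 = 10·7 + 5·6 = 9
a_11 = 10·9 + 5·7 = 8
a_12 = 10·8 + 5·9 = 8
a_13 = 10·8 + 5·8 = 3
(a_12, a_13) = (8, 3) = (a_0, a_1), so the sequence has period 12.
213 ≡ 9 (mod 12), hence a_213 = a_9 = 7.

7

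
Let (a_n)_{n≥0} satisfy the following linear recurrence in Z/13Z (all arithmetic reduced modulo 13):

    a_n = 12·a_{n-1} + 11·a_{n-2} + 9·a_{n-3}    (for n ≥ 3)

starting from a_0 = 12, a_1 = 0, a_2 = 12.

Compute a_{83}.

a_3 = 12·12 + 11·0 + 9·12 = 5
a_4 = 12·5 + 11·12 + 9·0 = 10
a_5 = 12·10 + 11·5 + 9·12 = 10
a_6 = 12·10 + 11·10 + 9·5 = 2
a_7 = 12·2 + 11·10 + 9·10 = 3
a_8 = 12·3 + 11·2 + 9·10 = 5
a_9 = 12·5 + 11·3 + 9·2 = 7
a_10 = 12·7 + 11·5 + 9·3 = 10
a_11 = 12·10 + 11·7 + 9·5 = 8
a_12 = 12·8 + 11·10 + 9·7 = 9
a_13 = 12·9 + 11·8 + 9·10 = 0
a_14 = 12·0 + 11·9 + 9·8 = 2
a_15 = 12·2 + 11·0 + 9·9 = 1
a_16 = 12·1 + 11·2 + 9·0 = 8
a_17 = 12·8 + 11·1 + 9·2 = 8
a_18 = 12·8 + 11·8 + 9·1 = 11
a_19 = 12·11 + 11·8 + 9·8 = 6
a_20 = 12·6 + 11·11 + 9·8 = 5
a_21 = 12·5 + 11·6 + 9·11 = 4
a_22 = 12·4 + 11·5 + 9·6 = 1
a_23 = 12·1 + 11·4 + 9·5 = 10
a_24 = 12·10 + 11·1 + 9·4 = 11
a_25 = 12·11 + 11·10 + 9·1 = 4
a_26 = 12·4 + 11·11 + 9·10 = 12
a_27 = 12·12 + 11·4 + 9·11 = 1
a_28 = 12·1 + 11·12 + 9·4 = 11
a_29 = 12·11 + 11·1 + 9·12 = 4
a_30 = 12·4 + 11·11 + 9·1 = 9
a_31 = 12·9 + 11·4 + 9·11 = 4
a_32 = 12·4 + 11·9 + 9·4 = 1
a_33 = 12·1 + 11·4 + 9·9 = 7
a_34 = 12·7 + 11·1 + 9·4 = 1
a_35 = 12·1 + 11·7 + 9·1 = 7
a_36 = 12·7 + 11·1 + 9·7 = 2
a_37 = 12·2 + 11·7 + 9·1 = 6
a_38 = 12·6 + 11·2 + 9·7 = 1
a_39 = 12·1 + 11·6 + 9·2 = 5
a_40 = 12·5 + 11·1 + 9·6 = 8
a_41 = 12·8 + 11·5 + 9·1 = 4
a_42 = 12·4 + 11·8 + 9·5 = 12
a_43 = 12·12 + 11·4 + 9·8 = 0
a_44 = 12·0 + 11·12 + 9·4 = 12
a_45 = 12·12 + 11·0 + 9·12 = 5
a_46 = 12·5 + 11·12 + 9·0 = 10
a_47 = 12·10 + 11·5 + 9·12 = 10
a_48 = 12·10 + 11·10 + 9·5 = 2
a_49 = 12·2 + 11·10 + 9·10 = 3
a_50 = 12·3 + 11·2 + 9·10 = 5
a_51 = 12·5 + 11·3 + 9·2 = 7
a_52 = 12·7 + 11·5 + 9·3 = 10
a_53 = 12·10 + 11·7 + 9·5 = 8
a_54 = 12·8 + 11·10 + 9·7 = 9
a_55 = 12·9 + 11·8 + 9·10 = 0
a_56 = 12·0 + 11·9 + 9·8 = 2
a_57 = 12·2 + 11·0 + 9·9 = 1
a_58 = 12·1 + 11·2 + 9·0 = 8
a_59 = 12·8 + 11·1 + 9·2 = 8
a_60 = 12·8 + 11·8 + 9·1 = 11
a_61 = 12·11 + 11·8 + 9·8 = 6
a_62 = 12·6 + 11·11 + 9·8 = 5
a_63 = 12·5 + 11·6 + 9·11 = 4
a_64 = 12·4 + 11·5 + 9·6 = 1
a_65 = 12·1 + 11·4 + 9·5 = 10
a_66 = 12·10 + 11·1 + 9·4 = 11
a_67 = 12·11 + 11·10 + 9·1 = 4
a_68 = 12·4 + 11·11 + 9·10 = 12
a_69 = 12·12 + 11·4 + 9·11 = 1
a_70 = 12·1 + 11·12 + 9·4 = 11
a_71 = 12·11 + 11·1 + 9·12 = 4
a_72 = 12·4 + 11·11 + 9·1 = 9
a_73 = 12·9 + 11·4 + 9·11 = 4
a_74 = 12·4 + 11·9 + 9·4 = 1
a_75 = 12·1 + 11·4 + 9·9 = 7
a_76 = 12·7 + 11·1 + 9·4 = 1
a_77 = 12·1 + 11·7 + 9·1 = 7
a_78 = 12·7 + 11·1 + 9·7 = 2
a_79 = 12·2 + 11·7 + 9·1 = 6
a_80 = 12·6 + 11·2 + 9·7 = 1
a_81 = 12·1 + 11·6 + 9·2 = 5
a_82 = 12·5 + 11·1 + 9·6 = 8
a_83 = 12·8 + 11·5 + 9·1 = 4

4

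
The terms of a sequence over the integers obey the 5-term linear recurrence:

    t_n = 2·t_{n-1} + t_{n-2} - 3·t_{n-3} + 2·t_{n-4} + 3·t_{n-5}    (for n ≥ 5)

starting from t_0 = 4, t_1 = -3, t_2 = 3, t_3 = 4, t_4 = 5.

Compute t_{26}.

t_5 = 2·5 + 1·4 + -3·3 + 2·-3 + 3·4 = 11
t_6 = 2·11 + 1·5 + -3·4 + 2·3 + 3·-3 = 12
t_7 = 2·12 + 1·11 + -3·5 + 2·4 + 3·3 = 37
t_8 = 2·37 + 1·12 + -3·11 + 2·5 + 3·4 = 75
t_9 = 2·75 + 1·37 + -3·12 + 2·11 + 3·5 = 188
t_10 = 2·188 + 1·75 + -3·37 + 2·12 + 3·11 = 397
t_11 = 2·397 + 1·188 + -3·75 + 2·37 + 3·12 = 867
t_12 = 2·867 + 1·397 + -3·188 + 2·75 + 3·37 = 1828
t_13 = 2·1828 + 1·867 + -3·397 + 2·188 + 3·75 = 3933
t_14 = 2·3933 + 1·1828 + -3·867 + 2·397 + 3·188 = 8451
t_15 = 2·8451 + 1·3933 + -3·1828 + 2·867 + 3·397 = 18276
t_16 = 2·18276 + 1·8451 + -3·3933 + 2·1828 + 3·867 = 39461
t_17 = 2·39461 + 1·18276 + -3·8451 + 2·3933 + 3·1828 = 85195
t_18 = 2·85195 + 1·39461 + -3·18276 + 2·8451 + 3·3933 = 183724
t_19 = 2·183724 + 1·85195 + -3·39461 + 2·18276 + 3·8451 = 396165
t_20 = 2·396165 + 1·183724 + -3·85195 + 2·39461 + 3·18276 = 854219
t_21 = 2·854219 + 1·396165 + -3·183724 + 2·85195 + 3·39461 = 1842204
t_22 = 2·1842204 + 1·854219 + -3·396165 + 2·183724 + 3·85195 = 3973165
t_23 = 2·3973165 + 1·1842204 + -3·854219 + 2·396165 + 3·183724 = 8569379
t_24 = 2·8569379 + 1·3973165 + -3·1842204 + 2·854219 + 3·396165 = 18482244
t_25 = 2·18482244 + 1·8569379 + -3·3973165 + 2·1842204 + 3·854219 = 39861437
t_26 = 2·39861437 + 1·18482244 + -3·8569379 + 2·3973165 + 3·1842204 = 85969923

85969923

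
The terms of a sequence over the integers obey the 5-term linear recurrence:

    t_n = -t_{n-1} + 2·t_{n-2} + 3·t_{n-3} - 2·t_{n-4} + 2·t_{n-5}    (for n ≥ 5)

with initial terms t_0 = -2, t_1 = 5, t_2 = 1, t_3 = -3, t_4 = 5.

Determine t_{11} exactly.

t_5 = -1·5 + 2·-3 + 3·1 + -2·5 + 2·-2 = -22
t_6 = -1·-22 + 2·5 + 3·-3 + -2·1 + 2·5 = 31
t_7 = -1·31 + 2·-22 + 3·5 + -2·-3 + 2·1 = -52
t_8 = -1·-52 + 2·31 + 3·-22 + -2·5 + 2·-3 = 32
t_9 = -1·32 + 2·-52 + 3·31 + -2·-22 + 2·5 = 11
t_10 = -1·11 + 2·32 + 3·-52 + -2·31 + 2·-22 = -209
t_11 = -1·-209 + 2·11 + 3·32 + -2·-52 + 2·31 = 493

493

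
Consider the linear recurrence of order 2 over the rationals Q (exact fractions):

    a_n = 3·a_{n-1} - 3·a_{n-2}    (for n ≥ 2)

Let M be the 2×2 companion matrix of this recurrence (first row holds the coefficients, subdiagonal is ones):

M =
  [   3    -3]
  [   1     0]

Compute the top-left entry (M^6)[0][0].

(M^6)[0][0] is the top entry after applying M 6 times to the unit state (1, 0). Equivalently it is h_{7} for the auxiliary sequence (h_n) obeying the same recurrence with h_1 = 1 and h_i = 0 for 0 ≤ i < 1:
h_2 = 3·1 + -3·0 = 3
h_3 = 3·3 + -3·1 = 6
h_4 = 3·6 + -3·3 = 9
h_5 = 3·9 + -3·6 = 9
h_6 = 3·9 + -3·9 = 0
h_7 = 3·0 + -3·9 = -27

-27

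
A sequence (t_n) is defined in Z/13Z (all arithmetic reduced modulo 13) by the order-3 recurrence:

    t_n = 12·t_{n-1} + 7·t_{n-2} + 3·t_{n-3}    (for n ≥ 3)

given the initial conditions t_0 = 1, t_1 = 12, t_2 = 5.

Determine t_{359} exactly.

9

t_3 = 12·5 + 7·12 + 3·1 = 4
t_4 = 12·4 + 7·5 + 3·12 = 2
t_5 = 12·2 + 7·4 + 3·5 = 2
t_6 = 12·2 + 7·2 + 3·4 = 11
t_7 = 12·11 + 7·2 + 3·2 = 9
t_8 = 12·9 + 7·11 + 3·2 = 9
t_9 = 12·9 + 7·9 + 3·11 = 9
t_10 = 12·9 + 7·9 + 3·9 = 3
t_11 = 12·3 + 7·9 + 3·9 = 9
t_12 = 12·9 + 7·3 + 3·9 = 0
t_13 = 12·0 + 7·9 + 3·3 = 7
t_14 = 12·7 + 7·0 + 3·9 = 7
t_15 = 12·7 + 7·7 + 3·0 = 3
t_16 = 12·3 + 7·7 + 3·7 = 2
t_17 = 12·2 + 7·3 + 3·7 = 1
t_18 = 12·1 + 7·2 + 3·3 = 9
t_19 = 12·9 + 7·1 + 3·2 = 4
t_20 = 12·4 + 7·9 + 3·1 = 10
t_21 = 12·10 + 7·4 + 3·9 = 6
t_22 = 12·6 + 7·10 + 3·4 = 11
t_23 = 12·11 + 7·6 + 3·10 = 9
t_24 = 12·9 + 7·11 + 3·6 = 8
t_25 = 12·8 + 7·9 + 3·11 = 10
t_26 = 12·10 + 7·8 + 3·9 = 8
t_27 = 12·8 + 7·10 + 3·8 = 8
t_28 = 12·8 + 7·8 + 3·10 = 0
t_29 = 12·0 + 7·8 + 3·8 = 2
t_30 = 12·2 + 7·0 + 3·8 = 9
t_31 = 12·9 + 7·2 + 3·0 = 5
t_32 = 12·5 + 7·9 + 3·2 = 12
t_33 = 12·12 + 7·5 + 3·9 = 11
t_34 = 12·11 + 7·12 + 3·5 = 10
t_35 = 12·10 + 7·11 + 3·12 = 12
t_36 = 12·12 + 7·10 + 3·11 = 0
t_37 = 12·0 + 7·12 + 3·10 = 10
t_38 = 12·10 + 7·0 + 3·12 = 0
t_39 = 12·0 + 7·10 + 3·0 = 5
t_40 = 12·5 + 7·0 + 3·10 = 12
t_41 = 12·12 + 7·5 + 3·0 = 10
t_42 = 12·10 + 7·12 + 3·5 = 11
t_43 = 12·11 + 7·10 + 3·12 = 4
t_44 = 12·4 + 7·11 + 3·10 = 12
t_45 = 12·12 + 7·4 + 3·11 = 10
t_46 = 12·10 + 7·12 + 3·4 = 8
t_47 = 12·8 + 7·10 + 3·12 = 7
t_48 = 12·7 + 7·8 + 3·10 = 1
t_49 = 12·1 + 7·7 + 3·8 = 7
t_50 = 12·7 + 7·1 + 3·7 = 8
t_51 = 12·8 + 7·7 + 3·1 = 5
t_52 = 12·5 + 7·8 + 3·7 = 7
t_53 = 12·7 + 7·5 + 3·8 = 0
t_54 = 12·0 + 7·7 + 3·5 = 12
t_55 = 12·12 + 7·0 + 3·7 = 9
t_56 = 12·9 + 7·12 + 3·0 = 10
t_57 = 12·10 + 7·9 + 3·12 = 11
t_58 = 12·11 + 7·10 + 3·9 = 8
t_59 = 12·8 + 7·11 + 3·10 = 8
t_60 = 12·8 + 7·8 + 3·11 = 3
t_61 = 12·3 + 7·8 + 3·8 = 12
t_62 = 12·12 + 7·3 + 3·8 = 7
t_63 = 12·7 + 7·12 + 3·3 = 8
t_64 = 12·8 + 7·7 + 3·12 = 12
t_65 = 12·12 + 7·8 + 3·7 = 0
t_66 = 12·0 + 7·12 + 3·8 = 4
t_67 = 12·4 + 7·0 + 3·12 = 6
t_68 = 12·6 + 7·4 + 3·0 = 9
t_69 = 12·9 + 7·6 + 3·4 = 6
t_70 = 12·6 + 7·9 + 3·6 = 10
t_71 = 12·10 + 7·6 + 3·9 = 7
t_72 = 12·7 + 7·10 + 3·6 = 3
t_73 = 12·3 + 7·7 + 3·10 = 11
t_74 = 12·11 + 7·3 + 3·7 = 5
t_75 = 12·5 + 7·11 + 3·3 = 3
t_76 = 12·3 + 7·5 + 3·11 = 0
t_77 = 12·0 + 7·3 + 3·5 = 10
t_78 = 12·10 + 7·0 + 3·3 = 12
t_79 = 12·12 + 7·10 + 3·0 = 6
t_80 = 12·6 + 7·12 + 3·10 = 4
t_81 = 12·4 + 7·6 + 3·12 = 9
t_82 = 12·9 + 7·4 + 3·6 = 11
t_83 = 12·11 + 7·9 + 3·4 = 12
t_84 = 12·12 + 7·11 + 3·9 = 1
t_85 = 12·1 + 7·12 + 3·11 = 12
t_86 = 12·12 + 7·1 + 3·12 = 5
(t_84, t_85, t_86) = (1, 12, 5) = (t_0, t_1, t_2), so the sequence has period 84.
359 ≡ 23 (mod 84), hence t_359 = t_23 = 9.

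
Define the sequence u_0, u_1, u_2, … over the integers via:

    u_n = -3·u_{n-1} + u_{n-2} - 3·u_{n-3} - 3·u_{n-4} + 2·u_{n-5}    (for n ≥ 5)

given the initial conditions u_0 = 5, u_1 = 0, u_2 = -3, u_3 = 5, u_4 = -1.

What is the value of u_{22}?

u_5 = -3·-1 + 1·5 + -3·-3 + -3·0 + 2·5 = 27
u_6 = -3·27 + 1·-1 + -3·5 + -3·-3 + 2·0 = -88
u_7 = -3·-88 + 1·27 + -3·-1 + -3·5 + 2·-3 = 273
u_8 = -3·273 + 1·-88 + -3·27 + -3·-1 + 2·5 = -975
u_9 = -3·-975 + 1·273 + -3·-88 + -3·27 + 2·-1 = 3379
u_10 = -3·3379 + 1·-975 + -3·273 + -3·-88 + 2·27 = -11613
u_11 = -3·-11613 + 1·3379 + -3·-975 + -3·273 + 2·-88 = 40148
u_12 = -3·40148 + 1·-11613 + -3·3379 + -3·-975 + 2·273 = -138723
u_13 = -3·-138723 + 1·40148 + -3·-11613 + -3·3379 + 2·-975 = 479069
u_14 = -3·479069 + 1·-138723 + -3·40148 + -3·-11613 + 2·3379 = -1654777
u_15 = -3·-1654777 + 1·479069 + -3·-138723 + -3·40148 + 2·-11613 = 5715899
u_16 = -3·5715899 + 1·-1654777 + -3·479069 + -3·-138723 + 2·40148 = -19743216
u_17 = -3·-19743216 + 1·5715899 + -3·-1654777 + -3·479069 + 2·-138723 = 68195225
u_18 = -3·68195225 + 1·-19743216 + -3·5715899 + -3·-1654777 + 2·479069 = -235554119
u_19 = -3·-235554119 + 1·68195225 + -3·-19743216 + -3·5715899 + 2·-1654777 = 813629979
u_20 = -3·813629979 + 1·-235554119 + -3·68195225 + -3·-19743216 + 2·5715899 = -2810368285
u_21 = -3·-2810368285 + 1·813629979 + -3·-235554119 + -3·68195225 + 2·-19743216 = 9707325084
u_22 = -3·9707325084 + 1·-2810368285 + -3·813629979 + -3·-235554119 + 2·68195225 = -33530180667

-33530180667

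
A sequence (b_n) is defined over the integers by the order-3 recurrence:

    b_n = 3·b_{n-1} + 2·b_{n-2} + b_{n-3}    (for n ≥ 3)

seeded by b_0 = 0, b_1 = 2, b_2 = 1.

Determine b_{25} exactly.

14019219111575

b_3 = 3·1 + 2·2 + 1·0 = 7
b_4 = 3·7 + 2·1 + 1·2 = 25
b_5 = 3·25 + 2·7 + 1·1 = 90
b_6 = 3·90 + 2·25 + 1·7 = 327
b_7 = 3·327 + 2·90 + 1·25 = 1186
b_8 = 3·1186 + 2·327 + 1·90 = 4302
b_9 = 3·4302 + 2·1186 + 1·327 = 15605
b_10 = 3·15605 + 2·4302 + 1·1186 = 56605
b_11 = 3·56605 + 2·15605 + 1·4302 = 205327
b_12 = 3·205327 + 2·56605 + 1·15605 = 744796
b_13 = 3·744796 + 2·205327 + 1·56605 = 2701647
b_14 = 3·2701647 + 2·744796 + 1·205327 = 9799860
b_15 = 3·9799860 + 2·2701647 + 1·744796 = 35547670
b_16 = 3·35547670 + 2·9799860 + 1·2701647 = 128944377
b_17 = 3·128944377 + 2·35547670 + 1·9799860 = 467728331
b_18 = 3·467728331 + 2·128944377 + 1·35547670 = 1696621417
b_19 = 3·1696621417 + 2·467728331 + 1·128944377 = 6154265290
b_20 = 3·6154265290 + 2·1696621417 + 1·467728331 = 22323767035
b_21 = 3·22323767035 + 2·6154265290 + 1·1696621417 = 80976453102
b_22 = 3·80976453102 + 2·22323767035 + 1·6154265290 = 293731158666
b_23 = 3·293731158666 + 2·80976453102 + 1·22323767035 = 1065470149237
b_24 = 3·1065470149237 + 2·293731158666 + 1·80976453102 = 3864849218145
b_25 = 3·3864849218145 + 2·1065470149237 + 1·293731158666 = 14019219111575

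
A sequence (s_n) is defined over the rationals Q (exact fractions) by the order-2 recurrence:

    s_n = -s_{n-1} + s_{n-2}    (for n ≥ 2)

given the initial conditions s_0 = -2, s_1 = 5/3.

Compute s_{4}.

-9

s_2 = -1·5/3 + 1·-2 = -11/3
s_3 = -1·-11/3 + 1·5/3 = 16/3
s_4 = -1·16/3 + 1·-11/3 = -9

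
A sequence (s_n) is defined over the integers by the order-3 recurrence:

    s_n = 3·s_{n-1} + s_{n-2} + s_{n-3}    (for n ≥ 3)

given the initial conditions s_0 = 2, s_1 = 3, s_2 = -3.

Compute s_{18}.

-325516603

s_3 = 3·-3 + 1·3 + 1·2 = -4
s_4 = 3·-4 + 1·-3 + 1·3 = -12
s_5 = 3·-12 + 1·-4 + 1·-3 = -43
s_6 = 3·-43 + 1·-12 + 1·-4 = -145
s_7 = 3·-145 + 1·-43 + 1·-12 = -490
s_8 = 3·-490 + 1·-145 + 1·-43 = -1658
s_9 = 3·-1658 + 1·-490 + 1·-145 = -5609
s_10 = 3·-5609 + 1·-1658 + 1·-490 = -18975
s_11 = 3·-18975 + 1·-5609 + 1·-1658 = -64192
s_12 = 3·-64192 + 1·-18975 + 1·-5609 = -217160
s_13 = 3·-217160 + 1·-64192 + 1·-18975 = -734647
s_14 = 3·-734647 + 1·-217160 + 1·-64192 = -2485293
s_15 = 3·-2485293 + 1·-734647 + 1·-217160 = -8407686
s_16 = 3·-8407686 + 1·-2485293 + 1·-734647 = -28442998
s_17 = 3·-28442998 + 1·-8407686 + 1·-2485293 = -96221973
s_18 = 3·-96221973 + 1·-28442998 + 1·-8407686 = -325516603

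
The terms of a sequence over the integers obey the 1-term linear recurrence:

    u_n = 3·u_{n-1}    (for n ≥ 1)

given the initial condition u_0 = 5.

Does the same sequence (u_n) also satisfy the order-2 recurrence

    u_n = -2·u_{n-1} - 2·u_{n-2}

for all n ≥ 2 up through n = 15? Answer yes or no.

Terms u_0..u_15: 5, 15, 45, 135, 405, 1215, 3645, 10935, 32805, 98415, 295245, 885735, 2657205, 7971615, 23914845, 71744535
n=2: candidate gives -40, actual u_2 = 45 ✗

no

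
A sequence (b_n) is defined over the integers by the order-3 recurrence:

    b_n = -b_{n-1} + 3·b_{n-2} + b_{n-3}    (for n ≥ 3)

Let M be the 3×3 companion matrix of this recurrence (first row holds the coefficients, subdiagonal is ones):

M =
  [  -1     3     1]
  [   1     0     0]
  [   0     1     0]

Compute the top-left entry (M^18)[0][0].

(M^18)[0][0] is the top entry after applying M 18 times to the unit state (1, 0, 0). Equivalently it is h_{20} for the auxiliary sequence (h_n) obeying the same recurrence with h_2 = 1 and h_i = 0 for 0 ≤ i < 2:
h_3 = -1·1 + 3·0 + 1·0 = -1
h_4 = -1·-1 + 3·1 + 1·0 = 4
h_5 = -1·4 + 3·-1 + 1·1 = -6
h_6 = -1·-6 + 3·4 + 1·-1 = 17
h_7 = -1·17 + 3·-6 + 1·4 = -31
h_8 = -1·-31 + 3·17 + 1·-6 = 76
h_9 = -1·76 + 3·-31 + 1·17 = -152
h_10 = -1·-152 + 3·76 + 1·-31 = 349
h_11 = -1·349 + 3·-152 + 1·76 = -729
h_12 = -1·-729 + 3·349 + 1·-152 = 1624
h_13 = -1·1624 + 3·-729 + 1·349 = -3462
h_14 = -1·-3462 + 3·1624 + 1·-729 = 7605
h_15 = -1·7605 + 3·-3462 + 1·1624 = -16367
h_16 = -1·-16367 + 3·7605 + 1·-3462 = 35720
h_17 = -1·35720 + 3·-16367 + 1·7605 = -77216
h_18 = -1·-77216 + 3·35720 + 1·-16367 = 168009
h_19 = -1·168009 + 3·-77216 + 1·35720 = -363937
h_20 = -1·-363937 + 3·168009 + 1·-77216 = 790748

790748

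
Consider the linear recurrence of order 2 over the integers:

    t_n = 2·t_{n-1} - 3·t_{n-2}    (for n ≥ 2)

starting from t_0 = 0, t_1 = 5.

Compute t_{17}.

t_2 = 2·5 + -3·0 = 10
t_3 = 2·10 + -3·5 = 5
t_4 = 2·5 + -3·10 = -20
t_5 = 2·-20 + -3·5 = -55
t_6 = 2·-55 + -3·-20 = -50
t_7 = 2·-50 + -3·-55 = 65
t_8 = 2·65 + -3·-50 = 280
t_9 = 2·280 + -3·65 = 365
t_10 = 2·365 + -3·280 = -110
t_11 = 2·-110 + -3·365 = -1315
t_12 = 2·-1315 + -3·-110 = -2300
t_13 = 2·-2300 + -3·-1315 = -655
t_14 = 2·-655 + -3·-2300 = 5590
t_15 = 2·5590 + -3·-655 = 13145
t_16 = 2·13145 + -3·5590 = 9520
t_17 = 2·9520 + -3·13145 = -20395

-20395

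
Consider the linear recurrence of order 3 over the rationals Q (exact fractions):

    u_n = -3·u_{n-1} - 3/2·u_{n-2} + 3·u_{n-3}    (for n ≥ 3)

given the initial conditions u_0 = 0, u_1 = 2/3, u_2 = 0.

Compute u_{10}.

u_3 = -3·0 + -3/2·2/3 + 3·0 = -1
u_4 = -3·-1 + -3/2·0 + 3·2/3 = 5
u_5 = -3·5 + -3/2·-1 + 3·0 = -27/2
u_6 = -3·-27/2 + -3/2·5 + 3·-1 = 30
u_7 = -3·30 + -3/2·-27/2 + 3·5 = -219/4
u_8 = -3·-219/4 + -3/2·30 + 3·-27/2 = 315/4
u_9 = -3·315/4 + -3/2·-219/4 + 3·30 = -513/8
u_10 = -3·-513/8 + -3/2·315/4 + 3·-219/4 = -90

-90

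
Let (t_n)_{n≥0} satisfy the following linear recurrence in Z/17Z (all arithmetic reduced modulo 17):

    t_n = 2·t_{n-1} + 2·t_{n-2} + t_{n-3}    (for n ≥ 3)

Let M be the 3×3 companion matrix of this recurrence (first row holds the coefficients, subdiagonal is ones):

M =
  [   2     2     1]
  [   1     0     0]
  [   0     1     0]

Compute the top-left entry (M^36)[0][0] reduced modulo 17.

(M^36)[0][0] is the top entry after applying M 36 times to the unit state (1, 0, 0). Equivalently it is h_{38} for the auxiliary sequence (h_n) obeying the same recurrence with h_2 = 1 and h_i = 0 for 0 ≤ i < 2:
h_3 = 2·1 + 2·0 + 1·0 = 2
h_4 = 2·2 + 2·1 + 1·0 = 6
h_5 = 2·6 + 2·2 + 1·1 = 0
h_6 = 2·0 + 2·6 + 1·2 = 14
h_7 = 2·14 + 2·0 + 1·6 = 0
h_8 = 2·0 + 2·14 + 1·0 = 11
h_9 = 2·11 + 2·0 + 1·14 = 2
h_10 = 2·2 + 2·11 + 1·0 = 9
h_11 = 2·9 + 2·2 + 1·11 = 16
h_12 = 2·16 + 2·9 + 1·2 = 1
h_13 = 2·1 + 2·16 + 1·9 = 9
h_14 = 2·9 + 2·1 + 1·16 = 2
h_15 = 2·2 + 2·9 + 1·1 = 6
h_16 = 2·6 + 2·2 + 1·9 = 8
h_17 = 2·8 + 2·6 + 1·2 = 13
h_18 = 2·13 + 2·8 + 1·6 = 14
h_19 = 2·14 + 2·13 + 1·8 = 11
h_20 = 2·11 + 2·14 + 1·13 = 12
h_21 = 2·12 + 2·11 + 1·14 = 9
h_22 = 2·9 + 2·12 + 1·11 = 2
h_23 = 2·2 + 2·9 + 1·12 = 0
h_24 = 2·0 + 2·2 + 1·9 = 13
h_25 = 2·13 + 2·0 + 1·2 = 11
h_26 = 2·11 + 2·13 + 1·0 = 14
h_27 = 2·14 + 2·11 + 1·13 = 12
h_28 = 2·12 + 2·14 + 1·11 = 12
h_29 = 2·12 + 2·12 + 1·14 = 11
h_30 = 2·11 + 2·12 + 1·12 = 7
h_31 = 2·7 + 2·11 + 1·12 = 14
h_32 = 2·14 + 2·7 + 1·11 = 2
h_33 = 2·2 + 2·14 + 1·7 = 5
h_34 = 2·5 + 2·2 + 1·14 = 11
h_35 = 2·11 + 2·5 + 1·2 = 0
h_36 = 2·0 + 2·11 + 1·5 = 10
h_37 = 2·10 + 2·0 + 1·11 = 14
h_38 = 2·14 + 2·10 + 1·0 = 14

14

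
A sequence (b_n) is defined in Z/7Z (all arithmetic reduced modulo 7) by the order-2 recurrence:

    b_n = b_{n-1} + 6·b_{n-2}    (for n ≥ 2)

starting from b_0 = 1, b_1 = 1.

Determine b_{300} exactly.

1

b_2 = 1·1 + 6·1 = 0
b_3 = 1·0 + 6·1 = 6
b_4 = 1·6 + 6·0 = 6
b_5 = 1·6 + 6·6 = 0
b_6 = 1·0 + 6·6 = 1
b_7 = 1·1 + 6·0 = 1
(b_6, b_7) = (1, 1) = (b_0, b_1), so the sequence has period 6.
300 ≡ 0 (mod 6), hence b_300 = b_0 = 1.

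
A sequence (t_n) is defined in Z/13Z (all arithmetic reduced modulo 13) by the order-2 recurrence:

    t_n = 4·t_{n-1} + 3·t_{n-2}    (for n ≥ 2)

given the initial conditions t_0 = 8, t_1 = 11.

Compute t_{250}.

12

t_2 = 4·11 + 3·8 = 3
t_3 = 4·3 + 3·11 = 6
t_4 = 4·6 + 3·3 = 7
t_5 = 4·7 + 3·6 = 7
t_6 = 4·7 + 3·7 = 10
t_7 = 4·10 + 3·7 = 9
t_8 = 4·9 + 3·10 = 1
t_9 = 4·1 + 3·9 = 5
t_10 = 4·5 + 3·1 = 10
t_11 = 4·10 + 3·5 = 3
t_12 = 4·3 + 3·10 = 3
t_13 = 4·3 + 3·3 = 8
t_14 = 4·8 + 3·3 = 2
t_15 = 4·2 + 3·8 = 6
t_16 = 4·6 + 3·2 = 4
t_17 = 4·4 + 3·6 = 8
t_18 = 4·8 + 3·4 = 5
t_19 = 4·5 + 3·8 = 5
t_20 = 4·5 + 3·5 = 9
t_21 = 4·9 + 3·5 = 12
t_22 = 4·12 + 3·9 = 10
t_23 = 4·10 + 3·12 = 11
t_24 = 4·11 + 3·10 = 9
t_25 = 4·9 + 3·11 = 4
t_26 = 4·4 + 3·9 = 4
t_27 = 4·4 + 3·4 = 2
t_28 = 4·2 + 3·4 = 7
t_29 = 4·7 + 3·2 = 8
t_30 = 4·8 + 3·7 = 1
t_31 = 4·1 + 3·8 = 2
t_32 = 4·2 + 3·1 = 11
t_33 = 4·11 + 3·2 = 11
t_34 = 4·11 + 3·11 = 12
t_35 = 4·12 + 3·11 = 3
t_36 = 4·3 + 3·12 = 9
t_37 = 4·9 + 3·3 = 6
t_38 = 4·6 + 3·9 = 12
t_39 = 4·12 + 3·6 = 1
t_40 = 4·1 + 3·12 = 1
t_41 = 4·1 + 3·1 = 7
t_42 = 4·7 + 3·1 = 5
t_43 = 4·5 + 3·7 = 2
t_44 = 4·2 + 3·5 = 10
t_45 = 4·10 + 3·2 = 7
t_46 = 4·7 + 3·10 = 6
t_47 = 4·6 + 3·7 = 6
t_48 = 4·6 + 3·6 = 3
t_49 = 4·3 + 3·6 = 4
t_50 = 4·4 + 3·3 = 12
t_51 = 4·12 + 3·4 = 8
t_52 = 4·8 + 3·12 = 3
t_53 = 4·3 + 3·8 = 10
t_54 = 4·10 + 3·3 = 10
t_55 = 4·10 + 3·10 = 5
t_56 = 4·5 + 3·10 = 11
t_57 = 4·11 + 3·5 = 7
t_58 = 4·7 + 3·11 = 9
t_59 = 4·9 + 3·7 = 5
t_60 = 4·5 + 3·9 = 8
t_61 = 4·8 + 3·5 = 8
t_62 = 4·8 + 3·8 = 4
t_63 = 4·4 + 3·8 = 1
t_64 = 4·1 + 3·4 = 3
t_65 = 4·3 + 3·1 = 2
t_66 = 4·2 + 3·3 = 4
t_67 = 4·4 + 3·2 = 9
t_68 = 4·9 + 3·4 = 9
t_69 = 4·9 + 3·9 = 11
t_70 = 4·11 + 3·9 = 6
t_71 = 4·6 + 3·11 = 5
t_72 = 4·5 + 3·6 = 12
t_73 = 4·12 + 3·5 = 11
t_74 = 4·11 + 3·12 = 2
t_75 = 4·2 + 3·11 = 2
t_76 = 4·2 + 3·2 = 1
t_77 = 4·1 + 3·2 = 10
t_78 = 4·10 + 3·1 = 4
t_79 = 4·4 + 3·10 = 7
t_80 = 4·7 + 3·4 = 1
t_81 = 4·1 + 3·7 = 12
t_82 = 4·12 + 3·1 = 12
t_83 = 4·12 + 3·12 = 6
t_84 = 4·6 + 3·12 = 8
t_85 = 4·8 + 3·6 = 11
(t_84, t_85) = (8, 11) = (t_0, t_1), so the sequence has period 84.
250 ≡ 82 (mod 84), hence t_250 = t_82 = 12.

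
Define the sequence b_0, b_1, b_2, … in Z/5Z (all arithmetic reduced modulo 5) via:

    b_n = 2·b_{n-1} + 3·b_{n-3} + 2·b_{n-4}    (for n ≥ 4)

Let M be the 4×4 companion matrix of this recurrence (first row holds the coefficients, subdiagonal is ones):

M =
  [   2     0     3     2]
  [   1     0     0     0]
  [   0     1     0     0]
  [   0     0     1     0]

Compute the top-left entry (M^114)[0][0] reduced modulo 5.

(M^114)[0][0] is the top entry after applying M 114 times to the unit state (1, 0, 0, 0). Equivalently it is h_{117} for the auxiliary sequence (h_n) obeying the same recurrence with h_3 = 1 and h_i = 0 for 0 ≤ i < 3:
h_4 = 2·1 + 0·0 + 3·0 + 2·0 = 2
h_5 = 2·2 + 0·1 + 3·0 + 2·0 = 4
h_6 = 2·4 + 0·2 + 3·1 + 2·0 = 1
h_7 = 2·1 + 0·4 + 3·2 + 2·1 = 0
h_8 = 2·0 + 0·1 + 3·4 + 2·2 = 1
h_9 = 2·1 + 0·0 + 3·1 + 2·4 = 3
h_10 = 2·3 + 0·1 + 3·0 + 2·1 = 3
h_11 = 2·3 + 0·3 + 3·1 + 2·0 = 4
h_12 = 2·4 + 0·3 + 3·3 + 2·1 = 4
h_13 = 2·4 + 0·4 + 3·3 + 2·3 = 3
h_14 = 2·3 + 0·4 + 3·4 + 2·3 = 4
h_15 = 2·4 + 0·3 + 3·4 + 2·4 = 3
h_16 = 2·3 + 0·4 + 3·3 + 2·4 = 3
h_17 = 2·3 + 0·3 + 3·4 + 2·3 = 4
h_18 = 2·4 + 0·3 + 3·3 + 2·4 = 0
h_19 = 2·0 + 0·4 + 3·3 + 2·3 = 0
h_20 = 2·0 + 0·0 + 3·4 + 2·3 = 3
h_21 = 2·3 + 0·0 + 3·0 + 2·4 = 4
h_22 = 2·4 + 0·3 + 3·0 + 2·0 = 3
h_23 = 2·3 + 0·4 + 3·3 + 2·0 = 0
h_24 = 2·0 + 0·3 + 3·4 + 2·3 = 3
h_25 = 2·3 + 0·0 + 3·3 + 2·4 = 3
h_26 = 2·3 + 0·3 + 3·0 + 2·3 = 2
h_27 = 2·2 + 0·3 + 3·3 + 2·0 = 3
h_28 = 2·3 + 0·2 + 3·3 + 2·3 = 1
h_29 = 2·1 + 0·3 + 3·2 + 2·3 = 4
h_30 = 2·4 + 0·1 + 3·3 + 2·2 = 1
h_31 = 2·1 + 0·4 + 3·1 + 2·3 = 1
h_32 = 2·1 + 0·1 + 3·4 + 2·1 = 1
h_33 = 2·1 + 0·1 + 3·1 + 2·4 = 3
h_34 = 2·3 + 0·1 + 3·1 + 2·1 = 1
h_35 = 2·1 + 0·3 + 3·1 + 2·1 = 2
h_36 = 2·2 + 0·1 + 3·3 + 2·1 = 0
h_37 = 2·0 + 0·2 + 3·1 + 2·3 = 4
h_38 = 2·4 + 0·0 + 3·2 + 2·1 = 1
h_39 = 2·1 + 0·4 + 3·0 + 2·2 = 1
h_40 = 2·1 + 0·1 + 3·4 + 2·0 = 4
h_41 = 2·4 + 0·1 + 3·1 + 2·4 = 4
h_42 = 2·4 + 0·4 + 3·1 + 2·1 = 3
h_43 = 2·3 + 0·4 + 3·4 + 2·1 = 0
h_44 = 2·0 + 0·3 + 3·4 + 2·4 = 0
h_45 = 2·0 + 0·0 + 3·3 + 2·4 = 2
h_46 = 2·2 + 0·0 + 3·0 + 2·3 = 0
h_47 = 2·0 + 0·2 + 3·0 + 2·0 = 0
h_48 = 2·0 + 0·0 + 3·2 + 2·0 = 1
h_49 = 2·1 + 0·0 + 3·0 + 2·2 = 1
h_50 = 2·1 + 0·1 + 3·0 + 2·0 = 2
h_51 = 2·2 + 0·1 + 3·1 + 2·0 = 2
h_52 = 2·2 + 0·2 + 3·1 + 2·1 = 4
h_53 = 2·4 + 0·2 + 3·2 + 2·1 = 1
h_54 = 2·1 + 0·4 + 3·2 + 2·2 = 2
h_55 = 2·2 + 0·1 + 3·4 + 2·2 = 0
h_56 = 2·0 + 0·2 + 3·1 + 2·4 = 1
h_57 = 2·1 + 0·0 + 3·2 + 2·1 = 0
h_58 = 2·0 + 0·1 + 3·0 + 2·2 = 4
h_59 = 2·4 + 0·0 + 3·1 + 2·0 = 1
h_60 = 2·1 + 0·4 + 3·0 + 2·1 = 4
h_61 = 2·4 + 0·1 + 3·4 + 2·0 = 0
h_62 = 2·0 + 0·4 + 3·1 + 2·4 = 1
h_63 = 2·1 + 0·0 + 3·4 + 2·1 = 1
h_64 = 2·1 + 0·1 + 3·0 + 2·4 = 0
h_65 = 2·0 + 0·1 + 3·1 + 2·0 = 3
h_66 = 2·3 + 0·0 + 3·1 + 2·1 = 1
h_67 = 2·1 + 0·3 + 3·0 + 2·1 = 4
h_68 = 2·4 + 0·1 + 3·3 + 2·0 = 2
h_69 = 2·2 + 0·4 + 3·1 + 2·3 = 3
h_70 = 2·3 + 0·2 + 3·4 + 2·1 = 0
h_71 = 2·0 + 0·3 + 3·2 + 2·4 = 4
h_72 = 2·4 + 0·0 + 3·3 + 2·2 = 1
h_73 = 2·1 + 0·4 + 3·0 + 2·3 = 3
h_74 = 2·3 + 0·1 + 3·4 + 2·0 = 3
h_75 = 2·3 + 0·3 + 3·1 + 2·4 = 2
h_76 = 2·2 + 0·3 + 3·3 + 2·1 = 0
h_77 = 2·0 + 0·2 + 3·3 + 2·3 = 0
h_78 = 2·0 + 0·0 + 3·2 + 2·3 = 2
h_79 = 2·2 + 0·0 + 3·0 + 2·2 = 3
h_80 = 2·3 + 0·2 + 3·0 + 2·0 = 1
h_81 = 2·1 + 0·3 + 3·2 + 2·0 = 3
h_82 = 2·3 + 0·1 + 3·3 + 2·2 = 4
h_83 = 2·4 + 0·3 + 3·1 + 2·3 = 2
h_84 = 2·2 + 0·4 + 3·3 + 2·1 = 0
h_85 = 2·0 + 0·2 + 3·4 + 2·3 = 3
h_86 = 2·3 + 0·0 + 3·2 + 2·4 = 0
h_87 = 2·0 + 0·3 + 3·0 + 2·2 = 4
h_88 = 2·4 + 0·0 + 3·3 + 2·0 = 2
h_89 = 2·2 + 0·4 + 3·0 + 2·3 = 0
h_90 = 2·0 + 0·2 + 3·4 + 2·0 = 2
h_91 = 2·2 + 0·0 + 3·2 + 2·4 = 3
h_92 = 2·3 + 0·2 + 3·0 + 2·2 = 0
h_93 = 2·0 + 0·3 + 3·2 + 2·0 = 1
h_94 = 2·1 + 0·0 + 3·3 + 2·2 = 0
h_95 = 2·0 + 0·1 + 3·0 + 2·3 = 1
h_96 = 2·1 + 0·0 + 3·1 + 2·0 = 0
h_97 = 2·0 + 0·1 + 3·0 + 2·1 = 2
h_98 = 2·2 + 0·0 + 3·1 + 2·0 = 2
h_99 = 2·2 + 0·2 + 3·0 + 2·1 = 1
h_100 = 2·1 + 0·2 + 3·2 + 2·0 = 3
h_101 = 2·3 + 0·1 + 3·2 + 2·2 = 1
h_102 = 2·1 + 0·3 + 3·1 + 2·2 = 4
h_103 = 2·4 + 0·1 + 3·3 + 2·1 = 4
h_104 = 2·4 + 0·4 + 3·1 + 2·3 = 2
h_105 = 2·2 + 0·4 + 3·4 + 2·1 = 3
h_106 = 2·3 + 0·2 + 3·4 + 2·4 = 1
h_107 = 2·1 + 0·3 + 3·2 + 2·4 = 1
h_108 = 2·1 + 0·1 + 3·3 + 2·2 = 0
h_109 = 2·0 + 0·1 + 3·1 + 2·3 = 4
h_110 = 2·4 + 0·0 + 3·1 + 2·1 = 3
h_111 = 2·3 + 0·4 + 3·0 + 2·1 = 3
h_112 = 2·3 + 0·3 + 3·4 + 2·0 = 3
h_113 = 2·3 + 0·3 + 3·3 + 2·4 = 3
h_114 = 2·3 + 0·3 + 3·3 + 2·3 = 1
h_115 = 2·1 + 0·3 + 3·3 + 2·3 = 2
h_116 = 2·2 + 0·1 + 3·3 + 2·3 = 4
h_117 = 2·4 + 0·2 + 3·1 + 2·3 = 2

2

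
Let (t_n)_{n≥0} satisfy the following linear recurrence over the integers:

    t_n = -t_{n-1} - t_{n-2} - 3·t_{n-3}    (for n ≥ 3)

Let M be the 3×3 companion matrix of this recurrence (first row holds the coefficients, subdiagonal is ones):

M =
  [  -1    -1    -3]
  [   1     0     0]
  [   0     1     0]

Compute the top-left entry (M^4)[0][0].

(M^4)[0][0] is the top entry after applying M 4 times to the unit state (1, 0, 0). Equivalently it is h_{6} for the auxiliary sequence (h_n) obeying the same recurrence with h_2 = 1 and h_i = 0 for 0 ≤ i < 2:
h_3 = -1·1 + -1·0 + -3·0 = -1
h_4 = -1·-1 + -1·1 + -3·0 = 0
h_5 = -1·0 + -1·-1 + -3·1 = -2
h_6 = -1·-2 + -1·0 + -3·-1 = 5

5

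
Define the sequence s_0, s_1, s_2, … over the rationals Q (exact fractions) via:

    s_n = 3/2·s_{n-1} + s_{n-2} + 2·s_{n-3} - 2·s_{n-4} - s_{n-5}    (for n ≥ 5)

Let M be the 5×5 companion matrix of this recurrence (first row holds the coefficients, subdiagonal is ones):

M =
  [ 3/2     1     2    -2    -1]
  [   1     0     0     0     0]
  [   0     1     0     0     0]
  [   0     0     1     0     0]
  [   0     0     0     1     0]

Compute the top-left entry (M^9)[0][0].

402115/512

(M^9)[0][0] is the top entry after applying M 9 times to the unit state (1, 0, 0, 0, 0). Equivalently it is h_{13} for the auxiliary sequence (h_n) obeying the same recurrence with h_4 = 1 and h_i = 0 for 0 ≤ i < 4:
h_5 = 3/2·1 + 1·0 + 2·0 + -2·0 + -1·0 = 3/2
h_6 = 3/2·3/2 + 1·1 + 2·0 + -2·0 + -1·0 = 13/4
h_7 = 3/2·13/4 + 1·3/2 + 2·1 + -2·0 + -1·0 = 67/8
h_8 = 3/2·67/8 + 1·13/4 + 2·3/2 + -2·1 + -1·0 = 269/16
h_9 = 3/2·269/16 + 1·67/8 + 2·13/4 + -2·3/2 + -1·1 = 1155/32
h_10 = 3/2·1155/32 + 1·269/16 + 2·67/8 + -2·13/4 + -1·3/2 = 5101/64
h_11 = 3/2·5101/64 + 1·1155/32 + 2·269/16 + -2·67/8 + -1·13/4 = 21667/128
h_12 = 3/2·21667/128 + 1·5101/64 + 2·1155/32 + -2·269/16 + -1·67/8 = 93133/256
h_13 = 3/2·93133/256 + 1·21667/128 + 2·5101/64 + -2·1155/32 + -1·269/16 = 402115/512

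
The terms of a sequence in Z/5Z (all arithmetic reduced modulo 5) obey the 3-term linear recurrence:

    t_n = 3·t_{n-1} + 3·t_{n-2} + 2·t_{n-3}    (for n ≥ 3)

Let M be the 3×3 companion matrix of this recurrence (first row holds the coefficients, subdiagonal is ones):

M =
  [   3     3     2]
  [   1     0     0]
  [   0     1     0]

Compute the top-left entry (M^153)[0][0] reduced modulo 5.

0

(M^153)[0][0] is the top entry after applying M 153 times to the unit state (1, 0, 0). Equivalently it is h_{155} for the auxiliary sequence (h_n) obeying the same recurrence with h_2 = 1 and h_i = 0 for 0 ≤ i < 2:
h_3 = 3·1 + 3·0 + 2·0 = 3
h_4 = 3·3 + 3·1 + 2·0 = 2
h_5 = 3·2 + 3·3 + 2·1 = 2
h_6 = 3·2 + 3·2 + 2·3 = 3
h_7 = 3·3 + 3·2 + 2·2 = 4
h_8 = 3·4 + 3·3 + 2·2 = 0
h_9 = 3·0 + 3·4 + 2·3 = 3
h_10 = 3·3 + 3·0 + 2·4 = 2
h_11 = 3·2 + 3·3 + 2·0 = 0
h_12 = 3·0 + 3·2 + 2·3 = 2
h_13 = 3·2 + 3·0 + 2·2 = 0
h_14 = 3·0 + 3·2 + 2·0 = 1
h_15 = 3·1 + 3·0 + 2·2 = 2
h_16 = 3·2 + 3·1 + 2·0 = 4
h_17 = 3·4 + 3·2 + 2·1 = 0
h_18 = 3·0 + 3·4 + 2·2 = 1
h_19 = 3·1 + 3·0 + 2·4 = 1
h_20 = 3·1 + 3·1 + 2·0 = 1
h_21 = 3·1 + 3·1 + 2·1 = 3
h_22 = 3·3 + 3·1 + 2·1 = 4
h_23 = 3·4 + 3·3 + 2·1 = 3
h_24 = 3·3 + 3·4 + 2·3 = 2
h_25 = 3·2 + 3·3 + 2·4 = 3
h_26 = 3·3 + 3·2 + 2·3 = 1
h_27 = 3·1 + 3·3 + 2·2 = 1
h_28 = 3·1 + 3·1 + 2·3 = 2
h_29 = 3·2 + 3·1 + 2·1 = 1
h_30 = 3·1 + 3·2 + 2·1 = 1
h_31 = 3·1 + 3·1 + 2·2 = 0
h_32 = 3·0 + 3·1 + 2·1 = 0
h_33 = 3·0 + 3·0 + 2·1 = 2
h_34 = 3·2 + 3·0 + 2·0 = 1
h_35 = 3·1 + 3·2 + 2·0 = 4
h_36 = 3·4 + 3·1 + 2·2 = 4
h_37 = 3·4 + 3·4 + 2·1 = 1
h_38 = 3·1 + 3·4 + 2·4 = 3
h_39 = 3·3 + 3·1 + 2·4 = 0
h_40 = 3·0 + 3·3 + 2·1 = 1
h_41 = 3·1 + 3·0 + 2·3 = 4
h_42 = 3·4 + 3·1 + 2·0 = 0
h_43 = 3·0 + 3·4 + 2·1 = 4
h_44 = 3·4 + 3·0 + 2·4 = 0
h_45 = 3·0 + 3·4 + 2·0 = 2
h_46 = 3·2 + 3·0 + 2·4 = 4
h_47 = 3·4 + 3·2 + 2·0 = 3
h_48 = 3·3 + 3·4 + 2·2 = 0
h_49 = 3·0 + 3·3 + 2·4 = 2
h_50 = 3·2 + 3·0 + 2·3 = 2
h_51 = 3·2 + 3·2 + 2·0 = 2
h_52 = 3·2 + 3·2 + 2·2 = 1
h_53 = 3·1 + 3·2 + 2·2 = 3
h_54 = 3·3 + 3·1 + 2·2 = 1
h_55 = 3·1 + 3·3 + 2·1 = 4
h_56 = 3·4 + 3·1 + 2·3 = 1
h_57 = 3·1 + 3·4 + 2·1 = 2
h_58 = 3·2 + 3·1 + 2·4 = 2
h_59 = 3·2 + 3·2 + 2·1 = 4
h_60 = 3·4 + 3·2 + 2·2 = 2
h_61 = 3·2 + 3·4 + 2·2 = 2
h_62 = 3·2 + 3·2 + 2·4 = 0
h_63 = 3·0 + 3·2 + 2·2 = 0
h_64 = 3·0 + 3·0 + 2·2 = 4
h_65 = 3·4 + 3·0 + 2·0 = 2
h_66 = 3·2 + 3·4 + 2·0 = 3
h_67 = 3·3 + 3·2 + 2·4 = 3
h_68 = 3·3 + 3·3 + 2·2 = 2
h_69 = 3·2 + 3·3 + 2·3 = 1
h_70 = 3·1 + 3·2 + 2·3 = 0
h_71 = 3·0 + 3·1 + 2·2 = 2
h_72 = 3·2 + 3·0 + 2·1 = 3
h_73 = 3·3 + 3·2 + 2·0 = 0
h_74 = 3·0 + 3·3 + 2·2 = 3
h_75 = 3·3 + 3·0 + 2·3 = 0
h_76 = 3·0 + 3·3 + 2·0 = 4
h_77 = 3·4 + 3·0 + 2·3 = 3
h_78 = 3·3 + 3·4 + 2·0 = 1
h_79 = 3·1 + 3·3 + 2·4 = 0
h_80 = 3·0 + 3·1 + 2·3 = 4
h_81 = 3·4 + 3·0 + 2·1 = 4
h_82 = 3·4 + 3·4 + 2·0 = 4
h_83 = 3·4 + 3·4 + 2·4 = 2
h_84 = 3·2 + 3·4 + 2·4 = 1
h_85 = 3·1 + 3·2 + 2·4 = 2
h_86 = 3·2 + 3·1 + 2·2 = 3
h_87 = 3·3 + 3·2 + 2·1 = 2
h_88 = 3·2 + 3·3 + 2·2 = 4
h_89 = 3·4 + 3·2 + 2·3 = 4
h_90 = 3·4 + 3·4 + 2·2 = 3
h_91 = 3·3 + 3·4 + 2·4 = 4
h_92 = 3·4 + 3·3 + 2·4 = 4
h_93 = 3·4 + 3·4 + 2·3 = 0
h_94 = 3·0 + 3·4 + 2·4 = 0
h_95 = 3·0 + 3·0 + 2·4 = 3
h_96 = 3·3 + 3·0 + 2·0 = 4
h_97 = 3·4 + 3·3 + 2·0 = 1
h_98 = 3·1 + 3·4 + 2·3 = 1
h_99 = 3·1 + 3·1 + 2·4 = 4
h_100 = 3·4 + 3·1 + 2·1 = 2
h_101 = 3·2 + 3·4 + 2·1 = 0
h_102 = 3·0 + 3·2 + 2·4 = 4
h_103 = 3·4 + 3·0 + 2·2 = 1
h_104 = 3·1 + 3·4 + 2·0 = 0
h_105 = 3·0 + 3·1 + 2·4 = 1
h_106 = 3·1 + 3·0 + 2·1 = 0
h_107 = 3·0 + 3·1 + 2·0 = 3
h_108 = 3·3 + 3·0 + 2·1 = 1
h_109 = 3·1 + 3·3 + 2·0 = 2
h_110 = 3·2 + 3·1 + 2·3 = 0
h_111 = 3·0 + 3·2 + 2·1 = 3
h_112 = 3·3 + 3·0 + 2·2 = 3
h_113 = 3·3 + 3·3 + 2·0 = 3
h_114 = 3·3 + 3·3 + 2·3 = 4
h_115 = 3·4 + 3·3 + 2·3 = 2
h_116 = 3·2 + 3·4 + 2·3 = 4
h_117 = 3·4 + 3·2 + 2·4 = 1
h_118 = 3·1 + 3·4 + 2·2 = 4
h_119 = 3·4 + 3·1 + 2·4 = 3
h_120 = 3·3 + 3·4 + 2·1 = 3
h_121 = 3·3 + 3·3 + 2·4 = 1
h_122 = 3·1 + 3·3 + 2·3 = 3
h_123 = 3·3 + 3·1 + 2·3 = 3
h_124 = 3·3 + 3·3 + 2·1 = 0
h_125 = 3·0 + 3·3 + 2·3 = 0
h_126 = 3·0 + 3·0 + 2·3 = 1
h_127 = 3·1 + 3·0 + 2·0 = 3
h_128 = 3·3 + 3·1 + 2·0 = 2
h_129 = 3·2 + 3·3 + 2·1 = 2
h_130 = 3·2 + 3·2 + 2·3 = 3
h_131 = 3·3 + 3·2 + 2·2 = 4
h_132 = 3·4 + 3·3 + 2·2 = 0
h_133 = 3·0 + 3·4 + 2·3 = 3
h_134 = 3·3 + 3·0 + 2·4 = 2
h_135 = 3·2 + 3·3 + 2·0 = 0
h_136 = 3·0 + 3·2 + 2·3 = 2
h_137 = 3·2 + 3·0 + 2·2 = 0
h_138 = 3·0 + 3·2 + 2·0 = 1
h_139 = 3·1 + 3·0 + 2·2 = 2
h_140 = 3·2 + 3·1 + 2·0 = 4
h_141 = 3·4 + 3·2 + 2·1 = 0
h_142 = 3·0 + 3·4 + 2·2 = 1
h_143 = 3·1 + 3·0 + 2·4 = 1
h_144 = 3·1 + 3·1 + 2·0 = 1
h_145 = 3·1 + 3·1 + 2·1 = 3
h_146 = 3·3 + 3·1 + 2·1 = 4
h_147 = 3·4 + 3·3 + 2·1 = 3
h_148 = 3·3 + 3·4 + 2·3 = 2
h_149 = 3·2 + 3·3 + 2·4 = 3
h_150 = 3·3 + 3·2 + 2·3 = 1
h_151 = 3·1 + 3·3 + 2·2 = 1
h_152 = 3·1 + 3·1 + 2·3 = 2
h_153 = 3·2 + 3·1 + 2·1 = 1
h_154 = 3·1 + 3·2 + 2·1 = 1
h_155 = 3·1 + 3·1 + 2·2 = 0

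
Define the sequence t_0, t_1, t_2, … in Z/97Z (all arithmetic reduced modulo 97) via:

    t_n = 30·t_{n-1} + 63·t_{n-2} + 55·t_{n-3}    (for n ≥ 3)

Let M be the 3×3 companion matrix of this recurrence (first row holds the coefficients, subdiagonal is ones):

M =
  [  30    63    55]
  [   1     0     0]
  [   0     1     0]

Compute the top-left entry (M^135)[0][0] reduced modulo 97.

66

(M^135)[0][0] is the top entry after applying M 135 times to the unit state (1, 0, 0). Equivalently it is h_{137} for the auxiliary sequence (h_n) obeying the same recurrence with h_2 = 1 and h_i = 0 for 0 ≤ i < 2:
h_3 = 30·1 + 63·0 + 55·0 = 30
h_4 = 30·30 + 63·1 + 55·0 = 90
h_5 = 30·90 + 63·30 + 55·1 = 86
h_6 = 30·86 + 63·90 + 55·30 = 6
h_7 = 30·6 + 63·86 + 55·90 = 72
h_8 = 30·72 + 63·6 + 55·86 = 90
Continuing the recurrence:
  h_9 = 0;  h_10 = 27;  h_11 = 37;  h_12 = 95;  h_13 = 70;  h_14 = 32
  h_15 = 22;  h_16 = 27;  h_17 = 76;  h_18 = 50;  h_19 = 13;  h_20 = 57
  h_21 = 41;  h_22 = 7;  h_23 = 11;  h_24 = 19;  h_25 = 96;  h_26 = 26
  h_27 = 16;  h_28 = 26;  h_29 = 17;  h_30 = 21;  h_31 = 27;  h_32 = 61
  h_33 = 30;  h_34 = 20;  h_35 = 25;  h_36 = 71;  h_37 = 52;  h_38 = 36
  h_39 = 16;  h_40 = 79;  h_41 = 23;  h_42 = 48;  h_43 = 56;  h_44 = 52
  h_45 = 65;  h_46 = 61;  h_47 = 55;  h_48 = 47;  h_49 = 82;  h_50 = 7
  h_51 = 7;  h_52 = 20;  h_53 = 68;  h_54 = 96;  h_55 = 19;  h_56 = 76
  h_57 = 27;  h_58 = 47;  h_59 = 16;  h_60 = 76;  h_61 = 53;  h_62 = 80
  h_63 = 25;  h_64 = 72;  h_65 = 84;  h_66 = 89;  h_67 = 88;  h_68 = 63
  h_69 = 10;  h_70 = 88;  h_71 = 42;  h_72 = 79;  h_73 = 59;  h_74 = 36
  h_75 = 24;  h_76 = 25;  h_77 = 71;  h_78 = 78;  h_79 = 40;  h_80 = 28
  h_81 = 84;  h_82 = 82;  h_83 = 77;  h_84 = 68;  h_85 = 52;  h_86 = 88
  h_87 = 53;  h_88 = 3;  h_89 = 24;  h_90 = 41;  h_91 = 94;  h_92 = 30
  h_93 = 56;  h_94 = 10;  h_95 = 46;  h_96 = 46;  h_97 = 75;  h_98 = 15
  h_99 = 42;  h_100 = 25;  h_101 = 50;  h_102 = 50;  h_103 = 11;  h_104 = 22
  h_105 = 29;  h_106 = 48;  h_107 = 15;  h_108 = 25;  h_109 = 67;  h_110 = 45
  h_111 = 59;  h_112 = 45;  h_113 = 73;  h_114 = 25;  h_115 = 64;  h_116 = 41
  h_117 = 41;  h_118 = 58;  h_119 = 79;  h_120 = 34;  h_121 = 69;  h_122 = 21
  h_123 = 57;  h_124 = 38;  h_125 = 66;  h_126 = 40;  h_127 = 76;  h_128 = 88
  h_129 = 25;  h_130 = 95;  h_131 = 50;  h_132 = 33;  h_133 = 53;  h_134 = 17
  h_135 = 38
h_136 = 30·38 + 63·17 + 55·53 = 82
h_137 = 30·82 + 63·38 + 55·17 = 66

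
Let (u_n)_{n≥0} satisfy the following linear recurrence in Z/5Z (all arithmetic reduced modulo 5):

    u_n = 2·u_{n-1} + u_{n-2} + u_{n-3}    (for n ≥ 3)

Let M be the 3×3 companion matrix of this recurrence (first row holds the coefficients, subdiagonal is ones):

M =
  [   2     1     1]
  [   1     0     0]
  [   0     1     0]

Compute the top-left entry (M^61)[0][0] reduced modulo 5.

(M^61)[0][0] is the top entry after applying M 61 times to the unit state (1, 0, 0). Equivalently it is h_{63} for the auxiliary sequence (h_n) obeying the same recurrence with h_2 = 1 and h_i = 0 for 0 ≤ i < 2:
h_3 = 2·1 + 1·0 + 1·0 = 2
h_4 = 2·2 + 1·1 + 1·0 = 0
h_5 = 2·0 + 1·2 + 1·1 = 3
h_6 = 2·3 + 1·0 + 1·2 = 3
h_7 = 2·3 + 1·3 + 1·0 = 4
h_8 = 2·4 + 1·3 + 1·3 = 4
h_9 = 2·4 + 1·4 + 1·3 = 0
h_10 = 2·0 + 1·4 + 1·4 = 3
h_11 = 2·3 + 1·0 + 1·4 = 0
h_12 = 2·0 + 1·3 + 1·0 = 3
h_13 = 2·3 + 1·0 + 1·3 = 4
h_14 = 2·4 + 1·3 + 1·0 = 1
h_15 = 2·1 + 1·4 + 1·3 = 4
h_16 = 2·4 + 1·1 + 1·4 = 3
h_17 = 2·3 + 1·4 + 1·1 = 1
h_18 = 2·1 + 1·3 + 1·4 = 4
h_19 = 2·4 + 1·1 + 1·3 = 2
h_20 = 2·2 + 1·4 + 1·1 = 4
h_21 = 2·4 + 1·2 + 1·4 = 4
h_22 = 2·4 + 1·4 + 1·2 = 4
h_23 = 2·4 + 1·4 + 1·4 = 1
h_24 = 2·1 + 1·4 + 1·4 = 0
h_25 = 2·0 + 1·1 + 1·4 = 0
h_26 = 2·0 + 1·0 + 1·1 = 1
(h_24, h_25, h_26) = (0, 0, 1) = (h_0, h_1, h_2), so the sequence has period 24.
63 ≡ 15 (mod 24), hence h_63 = h_15 = 4.

4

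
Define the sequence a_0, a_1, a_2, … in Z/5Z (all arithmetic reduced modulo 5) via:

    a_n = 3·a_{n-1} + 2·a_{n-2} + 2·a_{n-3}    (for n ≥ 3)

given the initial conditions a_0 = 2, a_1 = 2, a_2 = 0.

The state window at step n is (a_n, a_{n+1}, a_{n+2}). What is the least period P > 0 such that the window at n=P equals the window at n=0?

n=0: window = (2, 2, 0)
n=1: window = (2, 0, 3)
n=2: window = (0, 3, 3)
n=3: window = (3, 3, 0)
n=4: window = (3, 0, 2)
n=5: window = (0, 2, 2)
n=6: window = (2, 2, 0)
window at n=6 equals window at n=0 → period = 6

6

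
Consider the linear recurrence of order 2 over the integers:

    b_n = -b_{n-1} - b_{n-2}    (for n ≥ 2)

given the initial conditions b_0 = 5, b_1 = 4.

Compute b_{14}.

b_2 = -1·4 + -1·5 = -9
b_3 = -1·-9 + -1·4 = 5
b_4 = -1·5 + -1·-9 = 4
(b_3, b_4) = (5, 4) = (b_0, b_1), so the sequence has period 3.
14 ≡ 2 (mod 3), hence b_14 = b_2 = -9.

-9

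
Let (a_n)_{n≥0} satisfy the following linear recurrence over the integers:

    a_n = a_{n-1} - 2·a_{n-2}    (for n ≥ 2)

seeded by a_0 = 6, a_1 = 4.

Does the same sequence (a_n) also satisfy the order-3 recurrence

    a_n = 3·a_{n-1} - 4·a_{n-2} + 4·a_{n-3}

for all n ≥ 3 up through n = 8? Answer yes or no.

yes

Terms a_0..a_8: 6, 4, -8, -16, 0, 32, 32, -32, -96
n=3: candidate gives -16, actual a_3 = -16 ✓
n=4: candidate gives 0, actual a_4 = 0 ✓
n=5: candidate gives 32, actual a_5 = 32 ✓
n=6: candidate gives 32, actual a_6 = 32 ✓
n=7: candidate gives -32, actual a_7 = -32 ✓
n=8: candidate gives -96, actual a_8 = -96 ✓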